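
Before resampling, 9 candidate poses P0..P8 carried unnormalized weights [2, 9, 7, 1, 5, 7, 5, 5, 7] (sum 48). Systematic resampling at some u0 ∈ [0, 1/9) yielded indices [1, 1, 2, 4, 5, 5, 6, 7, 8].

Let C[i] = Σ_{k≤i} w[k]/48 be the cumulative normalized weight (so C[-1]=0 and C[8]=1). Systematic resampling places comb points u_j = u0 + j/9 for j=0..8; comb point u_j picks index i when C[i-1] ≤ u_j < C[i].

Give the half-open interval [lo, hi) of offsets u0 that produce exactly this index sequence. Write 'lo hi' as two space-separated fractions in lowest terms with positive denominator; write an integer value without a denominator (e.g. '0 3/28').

C = [1/24, 11/48, 3/8, 19/48, 1/2, 31/48, 3/4, 41/48, 1]
j=0 picked index 1: u0 ∈ [1/24, 11/48)
j=1 picked index 1: u0 ∈ [-5/72, 17/144)
j=2 picked index 2: u0 ∈ [1/144, 11/72)
j=3 picked index 4: u0 ∈ [1/16, 1/6)
j=4 picked index 5: u0 ∈ [1/18, 29/144)
j=5 picked index 5: u0 ∈ [-1/18, 13/144)
j=6 picked index 6: u0 ∈ [-1/48, 1/12)
j=7 picked index 7: u0 ∈ [-1/36, 11/144)
j=8 picked index 8: u0 ∈ [-5/144, 1/9)
intersection: [1/16, 11/144)

1/16 11/144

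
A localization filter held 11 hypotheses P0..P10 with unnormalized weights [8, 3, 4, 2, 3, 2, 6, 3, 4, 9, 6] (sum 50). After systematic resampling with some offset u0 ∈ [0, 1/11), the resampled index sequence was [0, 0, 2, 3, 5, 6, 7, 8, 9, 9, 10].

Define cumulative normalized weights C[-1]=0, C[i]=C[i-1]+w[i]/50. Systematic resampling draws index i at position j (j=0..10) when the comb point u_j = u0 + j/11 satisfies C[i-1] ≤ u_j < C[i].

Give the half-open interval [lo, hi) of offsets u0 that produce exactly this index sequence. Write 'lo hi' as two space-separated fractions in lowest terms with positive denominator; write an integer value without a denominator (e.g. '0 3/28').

C = [4/25, 11/50, 3/10, 17/50, 2/5, 11/25, 14/25, 31/50, 7/10, 22/25, 1]
j=0 picked index 0: u0 ∈ [0, 4/25)
j=1 picked index 0: u0 ∈ [-1/11, 19/275)
j=2 picked index 2: u0 ∈ [21/550, 13/110)
j=3 picked index 3: u0 ∈ [3/110, 37/550)
j=4 picked index 5: u0 ∈ [2/55, 21/275)
j=5 picked index 6: u0 ∈ [-4/275, 29/275)
j=6 picked index 7: u0 ∈ [4/275, 41/550)
j=7 picked index 8: u0 ∈ [-9/550, 7/110)
j=8 picked index 9: u0 ∈ [-3/110, 42/275)
j=9 picked index 9: u0 ∈ [-13/110, 17/275)
j=10 picked index 10: u0 ∈ [-8/275, 1/11)
intersection: [21/550, 17/275)

21/550 17/275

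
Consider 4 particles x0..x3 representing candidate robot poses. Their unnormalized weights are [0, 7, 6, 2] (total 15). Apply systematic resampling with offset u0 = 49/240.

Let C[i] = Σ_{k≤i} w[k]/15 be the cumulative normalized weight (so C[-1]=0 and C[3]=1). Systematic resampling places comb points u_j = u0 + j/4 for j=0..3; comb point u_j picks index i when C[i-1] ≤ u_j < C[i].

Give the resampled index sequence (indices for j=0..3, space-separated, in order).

1 1 2 3

C = [0, 7/15, 13/15, 1]
j=0: u_0=49/240 ∈ [0, 7/15) → index 1
j=1: u_1=109/240 ∈ [0, 7/15) → index 1
j=2: u_2=169/240 ∈ [7/15, 13/15) → index 2
j=3: u_3=229/240 ∈ [13/15, 1) → index 3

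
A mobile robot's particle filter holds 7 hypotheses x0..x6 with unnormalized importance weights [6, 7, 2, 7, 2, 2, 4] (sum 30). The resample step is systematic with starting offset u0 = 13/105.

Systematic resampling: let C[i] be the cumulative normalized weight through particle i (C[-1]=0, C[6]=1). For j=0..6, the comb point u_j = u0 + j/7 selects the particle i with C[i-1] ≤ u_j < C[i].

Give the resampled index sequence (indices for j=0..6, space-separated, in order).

C = [1/5, 13/30, 1/2, 11/15, 4/5, 13/15, 1]
j=0: u_0=13/105 ∈ [0, 1/5) → index 0
j=1: u_1=4/15 ∈ [1/5, 13/30) → index 1
j=2: u_2=43/105 ∈ [1/5, 13/30) → index 1
j=3: u_3=58/105 ∈ [1/2, 11/15) → index 3
j=4: u_4=73/105 ∈ [1/2, 11/15) → index 3
j=5: u_5=88/105 ∈ [4/5, 13/15) → index 5
j=6: u_6=103/105 ∈ [13/15, 1) → index 6

0 1 1 3 3 5 6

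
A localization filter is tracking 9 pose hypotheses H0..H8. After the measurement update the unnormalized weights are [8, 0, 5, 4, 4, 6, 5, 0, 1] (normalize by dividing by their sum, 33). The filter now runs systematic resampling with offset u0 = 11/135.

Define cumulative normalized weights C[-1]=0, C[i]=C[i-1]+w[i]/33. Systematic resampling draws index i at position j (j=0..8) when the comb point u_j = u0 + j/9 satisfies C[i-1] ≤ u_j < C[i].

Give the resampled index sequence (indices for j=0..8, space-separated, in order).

0 0 2 3 4 5 5 6 8

C = [8/33, 8/33, 13/33, 17/33, 7/11, 9/11, 32/33, 32/33, 1]
j=0: u_0=11/135 ∈ [0, 8/33) → index 0
j=1: u_1=26/135 ∈ [0, 8/33) → index 0
j=2: u_2=41/135 ∈ [8/33, 13/33) → index 2
j=3: u_3=56/135 ∈ [13/33, 17/33) → index 3
j=4: u_4=71/135 ∈ [17/33, 7/11) → index 4
j=5: u_5=86/135 ∈ [7/11, 9/11) → index 5
j=6: u_6=101/135 ∈ [7/11, 9/11) → index 5
j=7: u_7=116/135 ∈ [9/11, 32/33) → index 6
j=8: u_8=131/135 ∈ [32/33, 1) → index 8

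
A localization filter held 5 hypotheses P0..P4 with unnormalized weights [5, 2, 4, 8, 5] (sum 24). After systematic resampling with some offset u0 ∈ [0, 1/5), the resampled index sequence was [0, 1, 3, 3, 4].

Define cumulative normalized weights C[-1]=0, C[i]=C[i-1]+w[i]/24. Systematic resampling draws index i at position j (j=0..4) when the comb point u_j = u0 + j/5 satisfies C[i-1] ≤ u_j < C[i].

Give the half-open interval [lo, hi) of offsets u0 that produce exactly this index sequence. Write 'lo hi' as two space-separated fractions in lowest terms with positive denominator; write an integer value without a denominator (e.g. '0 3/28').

C = [5/24, 7/24, 11/24, 19/24, 1]
j=0 picked index 0: u0 ∈ [0, 5/24)
j=1 picked index 1: u0 ∈ [1/120, 11/120)
j=2 picked index 3: u0 ∈ [7/120, 47/120)
j=3 picked index 3: u0 ∈ [-17/120, 23/120)
j=4 picked index 4: u0 ∈ [-1/120, 1/5)
intersection: [7/120, 11/120)

7/120 11/120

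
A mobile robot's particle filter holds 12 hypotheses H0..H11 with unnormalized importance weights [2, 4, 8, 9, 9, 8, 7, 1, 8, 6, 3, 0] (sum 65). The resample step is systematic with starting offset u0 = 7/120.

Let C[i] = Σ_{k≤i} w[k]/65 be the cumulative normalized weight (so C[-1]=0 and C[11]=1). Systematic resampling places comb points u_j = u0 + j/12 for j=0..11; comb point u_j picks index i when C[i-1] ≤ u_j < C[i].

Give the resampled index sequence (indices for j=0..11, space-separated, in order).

1 2 3 3 4 4 5 6 7 8 9 10

C = [2/65, 6/65, 14/65, 23/65, 32/65, 8/13, 47/65, 48/65, 56/65, 62/65, 1, 1]
j=0: u_0=7/120 ∈ [2/65, 6/65) → index 1
j=1: u_1=17/120 ∈ [6/65, 14/65) → index 2
j=2: u_2=9/40 ∈ [14/65, 23/65) → index 3
j=3: u_3=37/120 ∈ [14/65, 23/65) → index 3
j=4: u_4=47/120 ∈ [23/65, 32/65) → index 4
j=5: u_5=19/40 ∈ [23/65, 32/65) → index 4
j=6: u_6=67/120 ∈ [32/65, 8/13) → index 5
j=7: u_7=77/120 ∈ [8/13, 47/65) → index 6
j=8: u_8=29/40 ∈ [47/65, 48/65) → index 7
j=9: u_9=97/120 ∈ [48/65, 56/65) → index 8
j=10: u_10=107/120 ∈ [56/65, 62/65) → index 9
j=11: u_11=39/40 ∈ [62/65, 1) → index 10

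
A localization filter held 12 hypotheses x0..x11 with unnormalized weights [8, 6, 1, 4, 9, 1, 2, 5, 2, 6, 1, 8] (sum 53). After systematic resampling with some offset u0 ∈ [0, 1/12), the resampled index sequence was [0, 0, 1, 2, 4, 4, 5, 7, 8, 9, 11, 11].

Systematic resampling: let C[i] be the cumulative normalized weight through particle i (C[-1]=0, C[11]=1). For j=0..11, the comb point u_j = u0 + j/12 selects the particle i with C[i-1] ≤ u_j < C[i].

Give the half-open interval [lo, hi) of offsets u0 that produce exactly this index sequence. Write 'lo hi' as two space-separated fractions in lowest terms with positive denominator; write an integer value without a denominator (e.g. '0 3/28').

3/106 7/212

C = [8/53, 14/53, 15/53, 19/53, 28/53, 29/53, 31/53, 36/53, 38/53, 44/53, 45/53, 1]
j=0 picked index 0: u0 ∈ [0, 8/53)
j=1 picked index 0: u0 ∈ [-1/12, 43/636)
j=2 picked index 1: u0 ∈ [-5/318, 31/318)
j=3 picked index 2: u0 ∈ [3/212, 7/212)
j=4 picked index 4: u0 ∈ [4/159, 31/159)
j=5 picked index 4: u0 ∈ [-37/636, 71/636)
j=6 picked index 5: u0 ∈ [3/106, 5/106)
j=7 picked index 7: u0 ∈ [1/636, 61/636)
j=8 picked index 8: u0 ∈ [2/159, 8/159)
j=9 picked index 9: u0 ∈ [-7/212, 17/212)
j=10 picked index 11: u0 ∈ [5/318, 1/6)
j=11 picked index 11: u0 ∈ [-43/636, 1/12)
intersection: [3/106, 7/212)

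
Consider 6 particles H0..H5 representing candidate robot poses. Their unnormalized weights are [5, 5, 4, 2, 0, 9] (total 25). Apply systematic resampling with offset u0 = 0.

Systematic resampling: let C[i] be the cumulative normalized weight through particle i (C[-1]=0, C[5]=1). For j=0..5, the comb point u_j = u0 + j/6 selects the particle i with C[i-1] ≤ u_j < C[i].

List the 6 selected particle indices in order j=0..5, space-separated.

0 0 1 2 5 5

C = [1/5, 2/5, 14/25, 16/25, 16/25, 1]
j=0: u_0=0 ∈ [0, 1/5) → index 0
j=1: u_1=1/6 ∈ [0, 1/5) → index 0
j=2: u_2=1/3 ∈ [1/5, 2/5) → index 1
j=3: u_3=1/2 ∈ [2/5, 14/25) → index 2
j=4: u_4=2/3 ∈ [16/25, 1) → index 5
j=5: u_5=5/6 ∈ [16/25, 1) → index 5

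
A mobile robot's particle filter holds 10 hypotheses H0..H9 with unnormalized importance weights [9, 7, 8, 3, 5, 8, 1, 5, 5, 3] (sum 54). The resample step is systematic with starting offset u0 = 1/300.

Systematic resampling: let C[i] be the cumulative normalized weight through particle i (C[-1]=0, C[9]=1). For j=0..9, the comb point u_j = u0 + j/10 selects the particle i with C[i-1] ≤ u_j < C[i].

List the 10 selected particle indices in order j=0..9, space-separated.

C = [1/6, 8/27, 4/9, 1/2, 16/27, 20/27, 41/54, 23/27, 17/18, 1]
j=0: u_0=1/300 ∈ [0, 1/6) → index 0
j=1: u_1=31/300 ∈ [0, 1/6) → index 0
j=2: u_2=61/300 ∈ [1/6, 8/27) → index 1
j=3: u_3=91/300 ∈ [8/27, 4/9) → index 2
j=4: u_4=121/300 ∈ [8/27, 4/9) → index 2
j=5: u_5=151/300 ∈ [1/2, 16/27) → index 4
j=6: u_6=181/300 ∈ [16/27, 20/27) → index 5
j=7: u_7=211/300 ∈ [16/27, 20/27) → index 5
j=8: u_8=241/300 ∈ [41/54, 23/27) → index 7
j=9: u_9=271/300 ∈ [23/27, 17/18) → index 8

0 0 1 2 2 4 5 5 7 8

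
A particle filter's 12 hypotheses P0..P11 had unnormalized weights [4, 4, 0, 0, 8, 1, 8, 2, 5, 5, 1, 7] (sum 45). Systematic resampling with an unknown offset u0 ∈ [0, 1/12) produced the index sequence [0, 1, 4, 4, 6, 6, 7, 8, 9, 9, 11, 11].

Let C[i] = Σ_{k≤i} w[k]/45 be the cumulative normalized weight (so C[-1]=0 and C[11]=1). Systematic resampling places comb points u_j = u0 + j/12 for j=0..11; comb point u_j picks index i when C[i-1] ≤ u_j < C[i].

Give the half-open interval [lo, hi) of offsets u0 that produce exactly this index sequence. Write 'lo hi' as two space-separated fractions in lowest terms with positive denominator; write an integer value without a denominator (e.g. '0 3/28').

C = [4/45, 8/45, 8/45, 8/45, 16/45, 17/45, 5/9, 3/5, 32/45, 37/45, 38/45, 1]
j=0 picked index 0: u0 ∈ [0, 4/45)
j=1 picked index 1: u0 ∈ [1/180, 17/180)
j=2 picked index 4: u0 ∈ [1/90, 17/90)
j=3 picked index 4: u0 ∈ [-13/180, 19/180)
j=4 picked index 6: u0 ∈ [2/45, 2/9)
j=5 picked index 6: u0 ∈ [-7/180, 5/36)
j=6 picked index 7: u0 ∈ [1/18, 1/10)
j=7 picked index 8: u0 ∈ [1/60, 23/180)
j=8 picked index 9: u0 ∈ [2/45, 7/45)
j=9 picked index 9: u0 ∈ [-7/180, 13/180)
j=10 picked index 11: u0 ∈ [1/90, 1/6)
j=11 picked index 11: u0 ∈ [-13/180, 1/12)
intersection: [1/18, 13/180)

1/18 13/180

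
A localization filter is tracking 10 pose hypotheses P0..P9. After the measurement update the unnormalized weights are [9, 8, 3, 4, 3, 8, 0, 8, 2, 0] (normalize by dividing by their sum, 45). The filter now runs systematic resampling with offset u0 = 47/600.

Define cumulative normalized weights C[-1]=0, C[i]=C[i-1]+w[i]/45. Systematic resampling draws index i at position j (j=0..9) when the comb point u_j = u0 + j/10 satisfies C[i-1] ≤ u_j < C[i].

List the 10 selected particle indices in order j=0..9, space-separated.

C = [1/5, 17/45, 4/9, 8/15, 3/5, 7/9, 7/9, 43/45, 1, 1]
j=0: u_0=47/600 ∈ [0, 1/5) → index 0
j=1: u_1=107/600 ∈ [0, 1/5) → index 0
j=2: u_2=167/600 ∈ [1/5, 17/45) → index 1
j=3: u_3=227/600 ∈ [17/45, 4/9) → index 2
j=4: u_4=287/600 ∈ [4/9, 8/15) → index 3
j=5: u_5=347/600 ∈ [8/15, 3/5) → index 4
j=6: u_6=407/600 ∈ [3/5, 7/9) → index 5
j=7: u_7=467/600 ∈ [7/9, 43/45) → index 7
j=8: u_8=527/600 ∈ [7/9, 43/45) → index 7
j=9: u_9=587/600 ∈ [43/45, 1) → index 8

0 0 1 2 3 4 5 7 7 8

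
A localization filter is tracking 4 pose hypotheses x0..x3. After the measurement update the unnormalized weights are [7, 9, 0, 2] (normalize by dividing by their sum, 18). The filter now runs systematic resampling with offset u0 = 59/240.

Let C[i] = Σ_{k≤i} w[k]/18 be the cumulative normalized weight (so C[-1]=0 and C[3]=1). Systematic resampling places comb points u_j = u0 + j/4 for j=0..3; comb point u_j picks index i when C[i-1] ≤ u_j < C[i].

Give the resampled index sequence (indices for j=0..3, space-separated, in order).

0 1 1 3

C = [7/18, 8/9, 8/9, 1]
j=0: u_0=59/240 ∈ [0, 7/18) → index 0
j=1: u_1=119/240 ∈ [7/18, 8/9) → index 1
j=2: u_2=179/240 ∈ [7/18, 8/9) → index 1
j=3: u_3=239/240 ∈ [8/9, 1) → index 3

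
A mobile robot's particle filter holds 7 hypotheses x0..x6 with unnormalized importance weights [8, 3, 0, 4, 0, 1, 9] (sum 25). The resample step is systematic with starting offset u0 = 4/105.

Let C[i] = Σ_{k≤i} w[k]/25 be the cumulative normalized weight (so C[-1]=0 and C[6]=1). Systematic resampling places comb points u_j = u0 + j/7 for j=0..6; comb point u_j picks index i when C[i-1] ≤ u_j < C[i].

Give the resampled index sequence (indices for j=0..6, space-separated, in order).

C = [8/25, 11/25, 11/25, 3/5, 3/5, 16/25, 1]
j=0: u_0=4/105 ∈ [0, 8/25) → index 0
j=1: u_1=19/105 ∈ [0, 8/25) → index 0
j=2: u_2=34/105 ∈ [8/25, 11/25) → index 1
j=3: u_3=7/15 ∈ [11/25, 3/5) → index 3
j=4: u_4=64/105 ∈ [3/5, 16/25) → index 5
j=5: u_5=79/105 ∈ [16/25, 1) → index 6
j=6: u_6=94/105 ∈ [16/25, 1) → index 6

0 0 1 3 5 6 6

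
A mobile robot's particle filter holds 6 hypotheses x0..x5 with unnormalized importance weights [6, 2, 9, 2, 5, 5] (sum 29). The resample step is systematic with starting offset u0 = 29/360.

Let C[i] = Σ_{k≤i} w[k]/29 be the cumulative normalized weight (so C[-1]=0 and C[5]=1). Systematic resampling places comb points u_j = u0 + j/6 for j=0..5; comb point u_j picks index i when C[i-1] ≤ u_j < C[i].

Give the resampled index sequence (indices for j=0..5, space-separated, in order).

C = [6/29, 8/29, 17/29, 19/29, 24/29, 1]
j=0: u_0=29/360 ∈ [0, 6/29) → index 0
j=1: u_1=89/360 ∈ [6/29, 8/29) → index 1
j=2: u_2=149/360 ∈ [8/29, 17/29) → index 2
j=3: u_3=209/360 ∈ [8/29, 17/29) → index 2
j=4: u_4=269/360 ∈ [19/29, 24/29) → index 4
j=5: u_5=329/360 ∈ [24/29, 1) → index 5

0 1 2 2 4 5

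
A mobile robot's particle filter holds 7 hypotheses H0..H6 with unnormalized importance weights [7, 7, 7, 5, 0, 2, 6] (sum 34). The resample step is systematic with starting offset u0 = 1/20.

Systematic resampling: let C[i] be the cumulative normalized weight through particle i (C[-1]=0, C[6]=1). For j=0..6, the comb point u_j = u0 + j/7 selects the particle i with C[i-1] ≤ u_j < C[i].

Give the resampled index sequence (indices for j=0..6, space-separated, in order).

C = [7/34, 7/17, 21/34, 13/17, 13/17, 14/17, 1]
j=0: u_0=1/20 ∈ [0, 7/34) → index 0
j=1: u_1=27/140 ∈ [0, 7/34) → index 0
j=2: u_2=47/140 ∈ [7/34, 7/17) → index 1
j=3: u_3=67/140 ∈ [7/17, 21/34) → index 2
j=4: u_4=87/140 ∈ [21/34, 13/17) → index 3
j=5: u_5=107/140 ∈ [21/34, 13/17) → index 3
j=6: u_6=127/140 ∈ [14/17, 1) → index 6

0 0 1 2 3 3 6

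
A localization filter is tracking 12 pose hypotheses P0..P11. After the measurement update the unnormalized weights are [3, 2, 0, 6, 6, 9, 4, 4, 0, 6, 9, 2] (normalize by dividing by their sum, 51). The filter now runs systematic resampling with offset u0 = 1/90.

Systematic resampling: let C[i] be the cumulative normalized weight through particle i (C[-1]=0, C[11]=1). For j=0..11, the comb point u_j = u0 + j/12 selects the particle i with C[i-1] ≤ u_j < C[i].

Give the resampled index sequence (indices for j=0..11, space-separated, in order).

0 1 3 4 5 5 6 7 9 9 10 10

C = [1/17, 5/51, 5/51, 11/51, 1/3, 26/51, 10/17, 2/3, 2/3, 40/51, 49/51, 1]
j=0: u_0=1/90 ∈ [0, 1/17) → index 0
j=1: u_1=17/180 ∈ [1/17, 5/51) → index 1
j=2: u_2=8/45 ∈ [5/51, 11/51) → index 3
j=3: u_3=47/180 ∈ [11/51, 1/3) → index 4
j=4: u_4=31/90 ∈ [1/3, 26/51) → index 5
j=5: u_5=77/180 ∈ [1/3, 26/51) → index 5
j=6: u_6=23/45 ∈ [26/51, 10/17) → index 6
j=7: u_7=107/180 ∈ [10/17, 2/3) → index 7
j=8: u_8=61/90 ∈ [2/3, 40/51) → index 9
j=9: u_9=137/180 ∈ [2/3, 40/51) → index 9
j=10: u_10=38/45 ∈ [40/51, 49/51) → index 10
j=11: u_11=167/180 ∈ [40/51, 49/51) → index 10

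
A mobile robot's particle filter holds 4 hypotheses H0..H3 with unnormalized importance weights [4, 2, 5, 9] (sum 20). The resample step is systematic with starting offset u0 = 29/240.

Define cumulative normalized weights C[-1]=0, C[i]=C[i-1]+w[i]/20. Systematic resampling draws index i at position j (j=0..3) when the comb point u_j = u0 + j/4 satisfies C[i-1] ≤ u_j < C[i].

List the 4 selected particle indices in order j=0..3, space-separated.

0 2 3 3

C = [1/5, 3/10, 11/20, 1]
j=0: u_0=29/240 ∈ [0, 1/5) → index 0
j=1: u_1=89/240 ∈ [3/10, 11/20) → index 2
j=2: u_2=149/240 ∈ [11/20, 1) → index 3
j=3: u_3=209/240 ∈ [11/20, 1) → index 3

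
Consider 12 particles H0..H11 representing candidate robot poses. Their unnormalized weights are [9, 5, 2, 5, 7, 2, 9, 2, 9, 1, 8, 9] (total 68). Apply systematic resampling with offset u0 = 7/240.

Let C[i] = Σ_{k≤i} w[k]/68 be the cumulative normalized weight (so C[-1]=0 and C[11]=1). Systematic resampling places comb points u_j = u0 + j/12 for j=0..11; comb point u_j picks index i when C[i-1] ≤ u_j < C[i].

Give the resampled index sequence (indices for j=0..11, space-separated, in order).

0 0 1 3 4 6 6 8 8 10 10 11

C = [9/68, 7/34, 4/17, 21/68, 7/17, 15/34, 39/68, 41/68, 25/34, 3/4, 59/68, 1]
j=0: u_0=7/240 ∈ [0, 9/68) → index 0
j=1: u_1=9/80 ∈ [0, 9/68) → index 0
j=2: u_2=47/240 ∈ [9/68, 7/34) → index 1
j=3: u_3=67/240 ∈ [4/17, 21/68) → index 3
j=4: u_4=29/80 ∈ [21/68, 7/17) → index 4
j=5: u_5=107/240 ∈ [15/34, 39/68) → index 6
j=6: u_6=127/240 ∈ [15/34, 39/68) → index 6
j=7: u_7=49/80 ∈ [41/68, 25/34) → index 8
j=8: u_8=167/240 ∈ [41/68, 25/34) → index 8
j=9: u_9=187/240 ∈ [3/4, 59/68) → index 10
j=10: u_10=69/80 ∈ [3/4, 59/68) → index 10
j=11: u_11=227/240 ∈ [59/68, 1) → index 11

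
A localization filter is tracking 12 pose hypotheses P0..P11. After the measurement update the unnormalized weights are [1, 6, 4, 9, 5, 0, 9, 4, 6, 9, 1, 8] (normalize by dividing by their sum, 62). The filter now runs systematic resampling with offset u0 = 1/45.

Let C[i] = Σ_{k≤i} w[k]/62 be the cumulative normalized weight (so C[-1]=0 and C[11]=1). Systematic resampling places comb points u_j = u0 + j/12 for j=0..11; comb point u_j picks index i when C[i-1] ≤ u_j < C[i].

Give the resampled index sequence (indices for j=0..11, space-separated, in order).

1 1 3 3 4 6 6 7 8 9 10 11

C = [1/62, 7/62, 11/62, 10/31, 25/62, 25/62, 17/31, 19/31, 22/31, 53/62, 27/31, 1]
j=0: u_0=1/45 ∈ [1/62, 7/62) → index 1
j=1: u_1=19/180 ∈ [1/62, 7/62) → index 1
j=2: u_2=17/90 ∈ [11/62, 10/31) → index 3
j=3: u_3=49/180 ∈ [11/62, 10/31) → index 3
j=4: u_4=16/45 ∈ [10/31, 25/62) → index 4
j=5: u_5=79/180 ∈ [25/62, 17/31) → index 6
j=6: u_6=47/90 ∈ [25/62, 17/31) → index 6
j=7: u_7=109/180 ∈ [17/31, 19/31) → index 7
j=8: u_8=31/45 ∈ [19/31, 22/31) → index 8
j=9: u_9=139/180 ∈ [22/31, 53/62) → index 9
j=10: u_10=77/90 ∈ [53/62, 27/31) → index 10
j=11: u_11=169/180 ∈ [27/31, 1) → index 11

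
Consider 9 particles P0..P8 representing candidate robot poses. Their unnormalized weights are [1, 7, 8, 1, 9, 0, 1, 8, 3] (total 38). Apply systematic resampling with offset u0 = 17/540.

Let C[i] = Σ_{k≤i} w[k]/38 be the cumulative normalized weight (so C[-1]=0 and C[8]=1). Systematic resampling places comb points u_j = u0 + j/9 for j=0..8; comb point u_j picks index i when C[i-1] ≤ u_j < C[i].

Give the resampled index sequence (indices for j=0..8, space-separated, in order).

1 1 2 2 4 4 6 7 7

C = [1/38, 4/19, 8/19, 17/38, 13/19, 13/19, 27/38, 35/38, 1]
j=0: u_0=17/540 ∈ [1/38, 4/19) → index 1
j=1: u_1=77/540 ∈ [1/38, 4/19) → index 1
j=2: u_2=137/540 ∈ [4/19, 8/19) → index 2
j=3: u_3=197/540 ∈ [4/19, 8/19) → index 2
j=4: u_4=257/540 ∈ [17/38, 13/19) → index 4
j=5: u_5=317/540 ∈ [17/38, 13/19) → index 4
j=6: u_6=377/540 ∈ [13/19, 27/38) → index 6
j=7: u_7=437/540 ∈ [27/38, 35/38) → index 7
j=8: u_8=497/540 ∈ [27/38, 35/38) → index 7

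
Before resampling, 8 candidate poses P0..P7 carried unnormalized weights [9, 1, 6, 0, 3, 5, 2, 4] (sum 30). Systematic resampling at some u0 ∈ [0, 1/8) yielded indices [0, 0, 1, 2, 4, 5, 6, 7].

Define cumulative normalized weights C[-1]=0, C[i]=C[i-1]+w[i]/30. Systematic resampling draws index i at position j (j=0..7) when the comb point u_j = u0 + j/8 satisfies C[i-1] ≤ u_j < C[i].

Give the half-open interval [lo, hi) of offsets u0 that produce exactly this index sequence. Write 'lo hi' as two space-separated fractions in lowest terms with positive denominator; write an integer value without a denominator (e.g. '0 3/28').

1/20 1/12

C = [3/10, 1/3, 8/15, 8/15, 19/30, 4/5, 13/15, 1]
j=0 picked index 0: u0 ∈ [0, 3/10)
j=1 picked index 0: u0 ∈ [-1/8, 7/40)
j=2 picked index 1: u0 ∈ [1/20, 1/12)
j=3 picked index 2: u0 ∈ [-1/24, 19/120)
j=4 picked index 4: u0 ∈ [1/30, 2/15)
j=5 picked index 5: u0 ∈ [1/120, 7/40)
j=6 picked index 6: u0 ∈ [1/20, 7/60)
j=7 picked index 7: u0 ∈ [-1/120, 1/8)
intersection: [1/20, 1/12)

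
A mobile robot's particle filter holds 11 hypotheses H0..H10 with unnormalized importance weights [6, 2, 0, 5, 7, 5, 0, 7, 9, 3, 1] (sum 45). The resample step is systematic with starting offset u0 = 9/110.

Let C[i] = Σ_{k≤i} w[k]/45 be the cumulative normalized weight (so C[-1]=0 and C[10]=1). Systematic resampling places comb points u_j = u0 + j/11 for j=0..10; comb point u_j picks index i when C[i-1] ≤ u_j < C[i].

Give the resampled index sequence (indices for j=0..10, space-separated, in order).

0 1 3 4 5 5 7 8 8 8 10

C = [2/15, 8/45, 8/45, 13/45, 4/9, 5/9, 5/9, 32/45, 41/45, 44/45, 1]
j=0: u_0=9/110 ∈ [0, 2/15) → index 0
j=1: u_1=19/110 ∈ [2/15, 8/45) → index 1
j=2: u_2=29/110 ∈ [8/45, 13/45) → index 3
j=3: u_3=39/110 ∈ [13/45, 4/9) → index 4
j=4: u_4=49/110 ∈ [4/9, 5/9) → index 5
j=5: u_5=59/110 ∈ [4/9, 5/9) → index 5
j=6: u_6=69/110 ∈ [5/9, 32/45) → index 7
j=7: u_7=79/110 ∈ [32/45, 41/45) → index 8
j=8: u_8=89/110 ∈ [32/45, 41/45) → index 8
j=9: u_9=9/10 ∈ [32/45, 41/45) → index 8
j=10: u_10=109/110 ∈ [44/45, 1) → index 10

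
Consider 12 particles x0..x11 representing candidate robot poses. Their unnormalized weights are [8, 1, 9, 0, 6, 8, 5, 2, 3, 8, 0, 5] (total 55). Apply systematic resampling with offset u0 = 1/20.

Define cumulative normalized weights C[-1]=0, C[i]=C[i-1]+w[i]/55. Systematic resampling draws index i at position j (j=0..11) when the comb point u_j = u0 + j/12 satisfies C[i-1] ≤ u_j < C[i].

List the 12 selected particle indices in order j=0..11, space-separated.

0 0 2 2 4 5 5 6 8 9 9 11

C = [8/55, 9/55, 18/55, 18/55, 24/55, 32/55, 37/55, 39/55, 42/55, 10/11, 10/11, 1]
j=0: u_0=1/20 ∈ [0, 8/55) → index 0
j=1: u_1=2/15 ∈ [0, 8/55) → index 0
j=2: u_2=13/60 ∈ [9/55, 18/55) → index 2
j=3: u_3=3/10 ∈ [9/55, 18/55) → index 2
j=4: u_4=23/60 ∈ [18/55, 24/55) → index 4
j=5: u_5=7/15 ∈ [24/55, 32/55) → index 5
j=6: u_6=11/20 ∈ [24/55, 32/55) → index 5
j=7: u_7=19/30 ∈ [32/55, 37/55) → index 6
j=8: u_8=43/60 ∈ [39/55, 42/55) → index 8
j=9: u_9=4/5 ∈ [42/55, 10/11) → index 9
j=10: u_10=53/60 ∈ [42/55, 10/11) → index 9
j=11: u_11=29/30 ∈ [10/11, 1) → index 11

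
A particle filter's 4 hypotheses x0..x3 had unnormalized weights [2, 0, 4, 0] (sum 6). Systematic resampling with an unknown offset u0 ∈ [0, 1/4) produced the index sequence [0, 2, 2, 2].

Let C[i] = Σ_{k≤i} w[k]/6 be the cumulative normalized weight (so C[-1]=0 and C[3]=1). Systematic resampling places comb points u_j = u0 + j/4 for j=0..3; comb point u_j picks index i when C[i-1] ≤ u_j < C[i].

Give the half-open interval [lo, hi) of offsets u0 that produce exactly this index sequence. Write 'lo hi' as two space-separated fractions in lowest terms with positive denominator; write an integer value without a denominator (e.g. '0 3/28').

C = [1/3, 1/3, 1, 1]
j=0 picked index 0: u0 ∈ [0, 1/3)
j=1 picked index 2: u0 ∈ [1/12, 3/4)
j=2 picked index 2: u0 ∈ [-1/6, 1/2)
j=3 picked index 2: u0 ∈ [-5/12, 1/4)
intersection: [1/12, 1/4)

1/12 1/4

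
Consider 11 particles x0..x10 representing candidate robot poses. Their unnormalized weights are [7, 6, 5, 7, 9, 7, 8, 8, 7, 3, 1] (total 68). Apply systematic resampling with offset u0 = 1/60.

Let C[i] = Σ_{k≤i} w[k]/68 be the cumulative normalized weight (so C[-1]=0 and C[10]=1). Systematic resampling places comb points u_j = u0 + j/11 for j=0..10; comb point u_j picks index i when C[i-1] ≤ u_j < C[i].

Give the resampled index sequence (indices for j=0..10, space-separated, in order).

0 1 2 3 4 4 5 6 7 7 8

C = [7/68, 13/68, 9/34, 25/68, 1/2, 41/68, 49/68, 57/68, 16/17, 67/68, 1]
j=0: u_0=1/60 ∈ [0, 7/68) → index 0
j=1: u_1=71/660 ∈ [7/68, 13/68) → index 1
j=2: u_2=131/660 ∈ [13/68, 9/34) → index 2
j=3: u_3=191/660 ∈ [9/34, 25/68) → index 3
j=4: u_4=251/660 ∈ [25/68, 1/2) → index 4
j=5: u_5=311/660 ∈ [25/68, 1/2) → index 4
j=6: u_6=371/660 ∈ [1/2, 41/68) → index 5
j=7: u_7=431/660 ∈ [41/68, 49/68) → index 6
j=8: u_8=491/660 ∈ [49/68, 57/68) → index 7
j=9: u_9=551/660 ∈ [49/68, 57/68) → index 7
j=10: u_10=611/660 ∈ [57/68, 16/17) → index 8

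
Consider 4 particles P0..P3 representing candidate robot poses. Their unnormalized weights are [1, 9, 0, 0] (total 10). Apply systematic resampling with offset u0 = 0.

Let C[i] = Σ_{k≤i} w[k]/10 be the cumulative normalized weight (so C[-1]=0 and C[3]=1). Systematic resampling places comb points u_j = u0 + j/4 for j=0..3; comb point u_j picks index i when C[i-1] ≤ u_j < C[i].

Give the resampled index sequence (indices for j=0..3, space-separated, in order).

C = [1/10, 1, 1, 1]
j=0: u_0=0 ∈ [0, 1/10) → index 0
j=1: u_1=1/4 ∈ [1/10, 1) → index 1
j=2: u_2=1/2 ∈ [1/10, 1) → index 1
j=3: u_3=3/4 ∈ [1/10, 1) → index 1

0 1 1 1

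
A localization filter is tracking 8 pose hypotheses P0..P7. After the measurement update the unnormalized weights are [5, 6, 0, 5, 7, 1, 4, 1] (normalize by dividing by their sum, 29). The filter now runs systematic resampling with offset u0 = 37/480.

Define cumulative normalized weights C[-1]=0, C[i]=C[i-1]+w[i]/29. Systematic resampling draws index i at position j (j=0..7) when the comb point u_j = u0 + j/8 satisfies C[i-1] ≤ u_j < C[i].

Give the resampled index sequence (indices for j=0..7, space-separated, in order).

0 1 1 3 4 4 5 6

C = [5/29, 11/29, 11/29, 16/29, 23/29, 24/29, 28/29, 1]
j=0: u_0=37/480 ∈ [0, 5/29) → index 0
j=1: u_1=97/480 ∈ [5/29, 11/29) → index 1
j=2: u_2=157/480 ∈ [5/29, 11/29) → index 1
j=3: u_3=217/480 ∈ [11/29, 16/29) → index 3
j=4: u_4=277/480 ∈ [16/29, 23/29) → index 4
j=5: u_5=337/480 ∈ [16/29, 23/29) → index 4
j=6: u_6=397/480 ∈ [23/29, 24/29) → index 5
j=7: u_7=457/480 ∈ [24/29, 28/29) → index 6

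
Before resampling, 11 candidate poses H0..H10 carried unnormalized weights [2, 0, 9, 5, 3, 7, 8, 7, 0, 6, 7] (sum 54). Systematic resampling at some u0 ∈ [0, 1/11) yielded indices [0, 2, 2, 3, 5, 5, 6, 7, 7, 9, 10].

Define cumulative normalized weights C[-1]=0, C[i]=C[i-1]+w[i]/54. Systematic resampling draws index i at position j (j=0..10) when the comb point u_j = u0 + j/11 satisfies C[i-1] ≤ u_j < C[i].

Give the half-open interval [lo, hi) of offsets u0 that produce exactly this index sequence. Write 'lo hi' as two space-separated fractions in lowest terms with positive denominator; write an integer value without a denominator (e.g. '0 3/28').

0 13/594

C = [1/27, 1/27, 11/54, 8/27, 19/54, 13/27, 17/27, 41/54, 41/54, 47/54, 1]
j=0 picked index 0: u0 ∈ [0, 1/27)
j=1 picked index 2: u0 ∈ [-16/297, 67/594)
j=2 picked index 2: u0 ∈ [-43/297, 13/594)
j=3 picked index 3: u0 ∈ [-41/594, 7/297)
j=4 picked index 5: u0 ∈ [-7/594, 35/297)
j=5 picked index 5: u0 ∈ [-61/594, 8/297)
j=6 picked index 6: u0 ∈ [-19/297, 25/297)
j=7 picked index 7: u0 ∈ [-2/297, 73/594)
j=8 picked index 7: u0 ∈ [-29/297, 19/594)
j=9 picked index 9: u0 ∈ [-35/594, 31/594)
j=10 picked index 10: u0 ∈ [-23/594, 1/11)
intersection: [0, 13/594)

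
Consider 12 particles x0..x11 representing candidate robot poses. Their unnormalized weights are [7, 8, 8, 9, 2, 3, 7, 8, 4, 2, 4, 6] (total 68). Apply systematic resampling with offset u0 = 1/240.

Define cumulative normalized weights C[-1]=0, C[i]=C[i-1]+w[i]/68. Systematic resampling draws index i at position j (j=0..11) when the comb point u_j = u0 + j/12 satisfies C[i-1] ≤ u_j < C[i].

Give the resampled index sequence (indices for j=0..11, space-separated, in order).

C = [7/68, 15/68, 23/68, 8/17, 1/2, 37/68, 11/17, 13/17, 14/17, 29/34, 31/34, 1]
j=0: u_0=1/240 ∈ [0, 7/68) → index 0
j=1: u_1=7/80 ∈ [0, 7/68) → index 0
j=2: u_2=41/240 ∈ [7/68, 15/68) → index 1
j=3: u_3=61/240 ∈ [15/68, 23/68) → index 2
j=4: u_4=27/80 ∈ [15/68, 23/68) → index 2
j=5: u_5=101/240 ∈ [23/68, 8/17) → index 3
j=6: u_6=121/240 ∈ [1/2, 37/68) → index 5
j=7: u_7=47/80 ∈ [37/68, 11/17) → index 6
j=8: u_8=161/240 ∈ [11/17, 13/17) → index 7
j=9: u_9=181/240 ∈ [11/17, 13/17) → index 7
j=10: u_10=67/80 ∈ [14/17, 29/34) → index 9
j=11: u_11=221/240 ∈ [31/34, 1) → index 11

0 0 1 2 2 3 5 6 7 7 9 11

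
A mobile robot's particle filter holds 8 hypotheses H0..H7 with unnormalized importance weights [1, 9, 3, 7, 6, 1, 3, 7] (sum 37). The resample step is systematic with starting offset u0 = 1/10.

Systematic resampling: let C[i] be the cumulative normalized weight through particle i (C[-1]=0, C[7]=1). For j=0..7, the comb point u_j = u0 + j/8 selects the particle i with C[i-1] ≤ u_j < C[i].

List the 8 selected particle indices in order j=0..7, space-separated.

1 1 2 3 4 5 7 7

C = [1/37, 10/37, 13/37, 20/37, 26/37, 27/37, 30/37, 1]
j=0: u_0=1/10 ∈ [1/37, 10/37) → index 1
j=1: u_1=9/40 ∈ [1/37, 10/37) → index 1
j=2: u_2=7/20 ∈ [10/37, 13/37) → index 2
j=3: u_3=19/40 ∈ [13/37, 20/37) → index 3
j=4: u_4=3/5 ∈ [20/37, 26/37) → index 4
j=5: u_5=29/40 ∈ [26/37, 27/37) → index 5
j=6: u_6=17/20 ∈ [30/37, 1) → index 7
j=7: u_7=39/40 ∈ [30/37, 1) → index 7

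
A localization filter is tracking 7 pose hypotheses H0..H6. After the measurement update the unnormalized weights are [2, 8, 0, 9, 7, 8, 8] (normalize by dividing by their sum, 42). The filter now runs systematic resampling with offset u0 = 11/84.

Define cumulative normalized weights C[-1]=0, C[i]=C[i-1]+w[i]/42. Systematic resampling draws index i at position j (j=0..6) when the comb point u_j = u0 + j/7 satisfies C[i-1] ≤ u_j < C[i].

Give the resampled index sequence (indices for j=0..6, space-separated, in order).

C = [1/21, 5/21, 5/21, 19/42, 13/21, 17/21, 1]
j=0: u_0=11/84 ∈ [1/21, 5/21) → index 1
j=1: u_1=23/84 ∈ [5/21, 19/42) → index 3
j=2: u_2=5/12 ∈ [5/21, 19/42) → index 3
j=3: u_3=47/84 ∈ [19/42, 13/21) → index 4
j=4: u_4=59/84 ∈ [13/21, 17/21) → index 5
j=5: u_5=71/84 ∈ [17/21, 1) → index 6
j=6: u_6=83/84 ∈ [17/21, 1) → index 6

1 3 3 4 5 6 6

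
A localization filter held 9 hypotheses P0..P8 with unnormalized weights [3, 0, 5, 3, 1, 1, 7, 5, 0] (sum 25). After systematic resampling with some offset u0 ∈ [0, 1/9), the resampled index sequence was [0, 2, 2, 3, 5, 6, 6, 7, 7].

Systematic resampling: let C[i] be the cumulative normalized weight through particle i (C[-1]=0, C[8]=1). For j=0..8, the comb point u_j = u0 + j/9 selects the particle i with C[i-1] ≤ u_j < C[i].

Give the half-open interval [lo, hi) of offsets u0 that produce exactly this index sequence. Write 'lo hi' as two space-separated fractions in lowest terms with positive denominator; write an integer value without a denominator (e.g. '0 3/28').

C = [3/25, 3/25, 8/25, 11/25, 12/25, 13/25, 4/5, 1, 1]
j=0 picked index 0: u0 ∈ [0, 3/25)
j=1 picked index 2: u0 ∈ [2/225, 47/225)
j=2 picked index 2: u0 ∈ [-23/225, 22/225)
j=3 picked index 3: u0 ∈ [-1/75, 8/75)
j=4 picked index 5: u0 ∈ [8/225, 17/225)
j=5 picked index 6: u0 ∈ [-8/225, 11/45)
j=6 picked index 6: u0 ∈ [-11/75, 2/15)
j=7 picked index 7: u0 ∈ [1/45, 2/9)
j=8 picked index 7: u0 ∈ [-4/45, 1/9)
intersection: [8/225, 17/225)

8/225 17/225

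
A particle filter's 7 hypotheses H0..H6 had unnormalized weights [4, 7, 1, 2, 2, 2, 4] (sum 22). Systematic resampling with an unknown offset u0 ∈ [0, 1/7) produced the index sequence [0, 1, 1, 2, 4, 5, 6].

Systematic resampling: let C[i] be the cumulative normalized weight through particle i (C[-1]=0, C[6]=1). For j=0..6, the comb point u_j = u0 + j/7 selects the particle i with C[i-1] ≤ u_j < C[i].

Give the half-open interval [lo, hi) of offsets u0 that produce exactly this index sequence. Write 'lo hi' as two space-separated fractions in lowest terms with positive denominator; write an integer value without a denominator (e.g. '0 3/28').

C = [2/11, 1/2, 6/11, 7/11, 8/11, 9/11, 1]
j=0 picked index 0: u0 ∈ [0, 2/11)
j=1 picked index 1: u0 ∈ [3/77, 5/14)
j=2 picked index 1: u0 ∈ [-8/77, 3/14)
j=3 picked index 2: u0 ∈ [1/14, 9/77)
j=4 picked index 4: u0 ∈ [5/77, 12/77)
j=5 picked index 5: u0 ∈ [1/77, 8/77)
j=6 picked index 6: u0 ∈ [-3/77, 1/7)
intersection: [1/14, 8/77)

1/14 8/77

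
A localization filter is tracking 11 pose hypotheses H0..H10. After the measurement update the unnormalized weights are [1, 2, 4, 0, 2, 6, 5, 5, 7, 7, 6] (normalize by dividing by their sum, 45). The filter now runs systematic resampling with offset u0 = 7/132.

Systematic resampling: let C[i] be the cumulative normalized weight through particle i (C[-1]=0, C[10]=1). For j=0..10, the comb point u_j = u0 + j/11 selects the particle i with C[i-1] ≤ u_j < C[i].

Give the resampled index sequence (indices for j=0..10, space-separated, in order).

C = [1/45, 1/15, 7/45, 7/45, 1/5, 1/3, 4/9, 5/9, 32/45, 13/15, 1]
j=0: u_0=7/132 ∈ [1/45, 1/15) → index 1
j=1: u_1=19/132 ∈ [1/15, 7/45) → index 2
j=2: u_2=31/132 ∈ [1/5, 1/3) → index 5
j=3: u_3=43/132 ∈ [1/5, 1/3) → index 5
j=4: u_4=5/12 ∈ [1/3, 4/9) → index 6
j=5: u_5=67/132 ∈ [4/9, 5/9) → index 7
j=6: u_6=79/132 ∈ [5/9, 32/45) → index 8
j=7: u_7=91/132 ∈ [5/9, 32/45) → index 8
j=8: u_8=103/132 ∈ [32/45, 13/15) → index 9
j=9: u_9=115/132 ∈ [13/15, 1) → index 10
j=10: u_10=127/132 ∈ [13/15, 1) → index 10

1 2 5 5 6 7 8 8 9 10 10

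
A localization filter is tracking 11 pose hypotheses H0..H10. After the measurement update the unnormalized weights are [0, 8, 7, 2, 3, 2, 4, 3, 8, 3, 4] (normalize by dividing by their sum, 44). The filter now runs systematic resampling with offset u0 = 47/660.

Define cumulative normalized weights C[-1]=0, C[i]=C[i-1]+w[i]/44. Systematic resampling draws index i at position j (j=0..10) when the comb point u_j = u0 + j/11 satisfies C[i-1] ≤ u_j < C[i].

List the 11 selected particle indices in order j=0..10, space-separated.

1 1 2 3 4 6 7 8 8 9 10

C = [0, 2/11, 15/44, 17/44, 5/11, 1/2, 13/22, 29/44, 37/44, 10/11, 1]
j=0: u_0=47/660 ∈ [0, 2/11) → index 1
j=1: u_1=107/660 ∈ [0, 2/11) → index 1
j=2: u_2=167/660 ∈ [2/11, 15/44) → index 2
j=3: u_3=227/660 ∈ [15/44, 17/44) → index 3
j=4: u_4=287/660 ∈ [17/44, 5/11) → index 4
j=5: u_5=347/660 ∈ [1/2, 13/22) → index 6
j=6: u_6=37/60 ∈ [13/22, 29/44) → index 7
j=7: u_7=467/660 ∈ [29/44, 37/44) → index 8
j=8: u_8=527/660 ∈ [29/44, 37/44) → index 8
j=9: u_9=587/660 ∈ [37/44, 10/11) → index 9
j=10: u_10=647/660 ∈ [10/11, 1) → index 10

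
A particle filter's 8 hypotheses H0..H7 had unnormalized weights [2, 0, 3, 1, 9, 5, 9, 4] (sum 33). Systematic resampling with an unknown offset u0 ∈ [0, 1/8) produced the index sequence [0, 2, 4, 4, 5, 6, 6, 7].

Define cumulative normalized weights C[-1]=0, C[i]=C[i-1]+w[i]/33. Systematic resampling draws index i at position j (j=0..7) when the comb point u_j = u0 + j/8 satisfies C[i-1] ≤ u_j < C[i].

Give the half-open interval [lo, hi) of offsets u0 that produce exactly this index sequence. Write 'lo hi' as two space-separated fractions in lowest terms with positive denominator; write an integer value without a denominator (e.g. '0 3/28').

C = [2/33, 2/33, 5/33, 2/11, 5/11, 20/33, 29/33, 1]
j=0 picked index 0: u0 ∈ [0, 2/33)
j=1 picked index 2: u0 ∈ [-17/264, 7/264)
j=2 picked index 4: u0 ∈ [-3/44, 9/44)
j=3 picked index 4: u0 ∈ [-17/88, 7/88)
j=4 picked index 5: u0 ∈ [-1/22, 7/66)
j=5 picked index 6: u0 ∈ [-5/264, 67/264)
j=6 picked index 6: u0 ∈ [-19/132, 17/132)
j=7 picked index 7: u0 ∈ [1/264, 1/8)
intersection: [1/264, 7/264)

1/264 7/264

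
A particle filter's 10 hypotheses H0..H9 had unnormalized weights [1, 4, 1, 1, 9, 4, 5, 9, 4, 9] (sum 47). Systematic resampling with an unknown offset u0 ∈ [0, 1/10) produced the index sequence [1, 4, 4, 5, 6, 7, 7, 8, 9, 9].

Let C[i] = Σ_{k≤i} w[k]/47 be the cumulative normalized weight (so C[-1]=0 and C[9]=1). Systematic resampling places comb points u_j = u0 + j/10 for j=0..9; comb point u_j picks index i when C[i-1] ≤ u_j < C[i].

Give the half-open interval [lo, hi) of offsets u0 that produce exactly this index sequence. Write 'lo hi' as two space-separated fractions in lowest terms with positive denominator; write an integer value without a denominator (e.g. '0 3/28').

C = [1/47, 5/47, 6/47, 7/47, 16/47, 20/47, 25/47, 34/47, 38/47, 1]
j=0 picked index 1: u0 ∈ [1/47, 5/47)
j=1 picked index 4: u0 ∈ [23/470, 113/470)
j=2 picked index 4: u0 ∈ [-12/235, 33/235)
j=3 picked index 5: u0 ∈ [19/470, 59/470)
j=4 picked index 6: u0 ∈ [6/235, 31/235)
j=5 picked index 7: u0 ∈ [3/94, 21/94)
j=6 picked index 7: u0 ∈ [-16/235, 29/235)
j=7 picked index 8: u0 ∈ [11/470, 51/470)
j=8 picked index 9: u0 ∈ [2/235, 1/5)
j=9 picked index 9: u0 ∈ [-43/470, 1/10)
intersection: [23/470, 1/10)

23/470 1/10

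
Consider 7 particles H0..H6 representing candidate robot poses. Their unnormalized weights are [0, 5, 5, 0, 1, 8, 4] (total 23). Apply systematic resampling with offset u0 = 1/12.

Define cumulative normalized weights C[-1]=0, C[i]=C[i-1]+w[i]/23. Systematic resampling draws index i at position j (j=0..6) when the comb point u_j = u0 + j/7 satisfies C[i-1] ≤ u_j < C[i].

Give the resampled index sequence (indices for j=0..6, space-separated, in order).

C = [0, 5/23, 10/23, 10/23, 11/23, 19/23, 1]
j=0: u_0=1/12 ∈ [0, 5/23) → index 1
j=1: u_1=19/84 ∈ [5/23, 10/23) → index 2
j=2: u_2=31/84 ∈ [5/23, 10/23) → index 2
j=3: u_3=43/84 ∈ [11/23, 19/23) → index 5
j=4: u_4=55/84 ∈ [11/23, 19/23) → index 5
j=5: u_5=67/84 ∈ [11/23, 19/23) → index 5
j=6: u_6=79/84 ∈ [19/23, 1) → index 6

1 2 2 5 5 5 6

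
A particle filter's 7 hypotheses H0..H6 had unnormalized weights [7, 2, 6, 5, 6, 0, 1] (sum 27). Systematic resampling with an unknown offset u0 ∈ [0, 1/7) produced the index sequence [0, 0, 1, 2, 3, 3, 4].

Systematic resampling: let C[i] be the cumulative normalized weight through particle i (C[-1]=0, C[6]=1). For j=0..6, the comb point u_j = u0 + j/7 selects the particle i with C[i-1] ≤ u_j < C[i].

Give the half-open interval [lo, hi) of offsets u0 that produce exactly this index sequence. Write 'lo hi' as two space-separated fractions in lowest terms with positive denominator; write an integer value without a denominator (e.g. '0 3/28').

0 5/189

C = [7/27, 1/3, 5/9, 20/27, 26/27, 26/27, 1]
j=0 picked index 0: u0 ∈ [0, 7/27)
j=1 picked index 0: u0 ∈ [-1/7, 22/189)
j=2 picked index 1: u0 ∈ [-5/189, 1/21)
j=3 picked index 2: u0 ∈ [-2/21, 8/63)
j=4 picked index 3: u0 ∈ [-1/63, 32/189)
j=5 picked index 3: u0 ∈ [-10/63, 5/189)
j=6 picked index 4: u0 ∈ [-22/189, 20/189)
intersection: [0, 5/189)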